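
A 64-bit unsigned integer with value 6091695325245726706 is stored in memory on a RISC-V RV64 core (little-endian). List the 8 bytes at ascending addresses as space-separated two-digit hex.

F2 DF 2D 85 9F 0C 8A 54

6091695325245726706 in hexadecimal, padded to 64 bits, is 0x548A0C9F852DDFF2.
Split into bytes (most-significant first): 54 8A 0C 9F 85 2D DF F2.
Little-endian stores the least-significant byte at the lowest address.
So at ascending addresses the bytes are F2 DF 2D 85 9F 0C 8A 54.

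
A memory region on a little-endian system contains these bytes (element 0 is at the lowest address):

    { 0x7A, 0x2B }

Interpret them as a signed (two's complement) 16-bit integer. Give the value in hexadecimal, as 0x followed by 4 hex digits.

In little-endian order the low byte comes first in memory.
Reassemble most-significant byte first: 2B 7A → 0x2B7A.

0x2B7A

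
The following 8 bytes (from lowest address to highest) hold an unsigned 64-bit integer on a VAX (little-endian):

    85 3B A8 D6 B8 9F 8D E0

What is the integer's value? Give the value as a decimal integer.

Little-endian: lowest address holds the least-significant byte.
Reassemble most-significant byte first: E0 8D 9F B8 D6 A8 3B 85 → 0xE08D9FB8D6A83B85.
0xE08D9FB8D6A83B85 = 16180764652436208517.

16180764652436208517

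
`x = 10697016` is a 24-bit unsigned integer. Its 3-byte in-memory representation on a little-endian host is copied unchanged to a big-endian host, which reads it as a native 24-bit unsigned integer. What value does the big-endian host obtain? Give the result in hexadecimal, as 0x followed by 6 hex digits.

0x3839A3

10697016 in 24-bit hexadecimal is 0xA33938.
Stored little-endian, the bytes at ascending addresses are 38 39 A3.
Read back as big-endian, the last byte is least significant, giving 0x3839A3.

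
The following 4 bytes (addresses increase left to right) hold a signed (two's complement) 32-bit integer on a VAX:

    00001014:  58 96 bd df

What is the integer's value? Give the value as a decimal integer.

-541223336

Little-endian stores the least-significant byte at the lowest address.
Reassemble most-significant byte first: DF BD 96 58 → 0xDFBD9658.
Top bit is set, so as a signed 32-bit value this is 0xDFBD9658 − 2^32 = -541223336.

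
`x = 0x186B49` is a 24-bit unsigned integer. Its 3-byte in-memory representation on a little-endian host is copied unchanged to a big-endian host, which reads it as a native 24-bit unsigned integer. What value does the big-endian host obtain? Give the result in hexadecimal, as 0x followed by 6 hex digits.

Stored little-endian, the bytes at ascending addresses are 49 6B 18.
Read back as big-endian, the last byte is least significant, giving 0x496B18.

0x496B18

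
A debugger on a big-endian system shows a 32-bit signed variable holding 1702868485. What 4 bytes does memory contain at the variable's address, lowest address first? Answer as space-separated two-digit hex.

1702868485 in hexadecimal, padded to 32 bits, is 0x657FB605.
Split into bytes (most-significant first): 65 7F B6 05.
Big-endian stores the most-significant byte at the lowest address.
So the memory order matches the most-significant-first order: 65 7F B6 05.

65 7F B6 05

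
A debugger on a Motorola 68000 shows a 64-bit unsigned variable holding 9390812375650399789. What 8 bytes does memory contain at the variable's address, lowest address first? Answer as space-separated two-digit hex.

9390812375650399789 in hexadecimal, padded to 64 bits, is 0x8252DE19DAFBF62D.
Split into bytes (most-significant first): 82 52 DE 19 DA FB F6 2D.
Big-endian: lowest address holds the most-significant byte.
So the memory order matches the most-significant-first order: 82 52 DE 19 DA FB F6 2D.

82 52 DE 19 DA FB F6 2D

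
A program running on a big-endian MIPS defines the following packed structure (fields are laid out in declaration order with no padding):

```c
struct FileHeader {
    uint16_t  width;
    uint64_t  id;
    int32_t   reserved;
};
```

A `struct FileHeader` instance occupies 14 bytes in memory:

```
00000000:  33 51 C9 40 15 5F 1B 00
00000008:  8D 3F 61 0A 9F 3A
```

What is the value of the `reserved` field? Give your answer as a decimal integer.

`reserved` follows `width` (2 B), `id` (8 B), so it starts at offset 2 + 8 = 10 and occupies 4 bytes.
Bytes at offsets 10..13: 61 0A 9F 3A.
Big-endian stores the most-significant byte at the lowest address.
The bytes are already most-significant first: 0x610A9F3A.
0x610A9F3A = 1628086074.

1628086074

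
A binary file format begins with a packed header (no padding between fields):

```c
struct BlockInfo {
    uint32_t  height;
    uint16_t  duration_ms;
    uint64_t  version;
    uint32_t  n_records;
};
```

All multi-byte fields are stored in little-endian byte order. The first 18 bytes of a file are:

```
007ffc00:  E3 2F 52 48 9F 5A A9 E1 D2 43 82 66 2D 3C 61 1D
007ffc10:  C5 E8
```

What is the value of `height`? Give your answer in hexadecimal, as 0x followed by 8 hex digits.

0x48522FE3

`height` is the first field, at byte offset 0, occupying 4 bytes.
Bytes at offsets 0..3: E3 2F 52 48.
In little-endian order the low byte comes first in memory.
Reassemble most-significant byte first: 48 52 2F E3 → 0x48522FE3.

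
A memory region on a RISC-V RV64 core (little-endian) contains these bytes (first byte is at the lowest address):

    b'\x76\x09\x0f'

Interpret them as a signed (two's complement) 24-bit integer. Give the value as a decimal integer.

985462

Little-endian stores the least-significant byte at the lowest address.
Reassemble most-significant byte first: 0F 09 76 → 0x0F0976.
0x0F0976 = 985462.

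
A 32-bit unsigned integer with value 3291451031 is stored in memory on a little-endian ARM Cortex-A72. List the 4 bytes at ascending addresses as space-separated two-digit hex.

97 8E 2F C4

3291451031 in hexadecimal, padded to 32 bits, is 0xC42F8E97.
Split into bytes (most-significant first): C4 2F 8E 97.
Little-endian stores the least-significant byte at the lowest address.
So at ascending addresses the bytes are 97 8E 2F C4.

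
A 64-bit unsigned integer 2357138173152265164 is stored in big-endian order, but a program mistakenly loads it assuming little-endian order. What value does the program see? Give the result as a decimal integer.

2357138173152265164 in 64-bit hexadecimal is 0x20B63CAE094103CC.
Stored big-endian, the bytes at ascending addresses are 20 B6 3C AE 09 41 03 CC.
Read back as little-endian, the first byte is least significant, giving 0xCC034109AE3CB620.
0xCC034109AE3CB620 = 14700665118501156384.

14700665118501156384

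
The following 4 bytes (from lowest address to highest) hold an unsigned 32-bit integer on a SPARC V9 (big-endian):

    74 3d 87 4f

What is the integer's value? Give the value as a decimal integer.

1950189391

In big-endian order the high byte comes first in memory.
The bytes are already most-significant first: 0x743D874F.
0x743D874F = 1950189391.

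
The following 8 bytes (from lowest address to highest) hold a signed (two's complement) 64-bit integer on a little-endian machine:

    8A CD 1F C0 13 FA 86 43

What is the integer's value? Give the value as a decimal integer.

4865851410155031946

Little-endian: lowest address holds the least-significant byte.
Reassemble most-significant byte first: 43 86 FA 13 C0 1F CD 8A → 0x4386FA13C01FCD8A.
0x4386FA13C01FCD8A = 4865851410155031946.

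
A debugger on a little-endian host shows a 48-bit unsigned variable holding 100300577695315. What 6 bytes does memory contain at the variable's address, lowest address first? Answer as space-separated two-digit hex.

53 E6 4D 0C 39 5B

100300577695315 in hexadecimal, padded to 48 bits, is 0x5B390C4DE653.
Split into bytes (most-significant first): 5B 39 0C 4D E6 53.
In little-endian order the low byte comes first in memory.
So at ascending addresses the bytes are 53 E6 4D 0C 39 5B.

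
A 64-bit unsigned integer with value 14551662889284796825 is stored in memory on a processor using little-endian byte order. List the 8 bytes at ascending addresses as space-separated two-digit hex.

99 01 0E BF 4C E4 F1 C9

14551662889284796825 in hexadecimal, padded to 64 bits, is 0xC9F1E44CBF0E0199.
Split into bytes (most-significant first): C9 F1 E4 4C BF 0E 01 99.
In little-endian order the low byte comes first in memory.
So at ascending addresses the bytes are 99 01 0E BF 4C E4 F1 C9.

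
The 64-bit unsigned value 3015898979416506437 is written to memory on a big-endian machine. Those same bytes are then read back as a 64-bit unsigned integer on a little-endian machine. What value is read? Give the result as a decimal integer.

5008167240548276777

3015898979416506437 in 64-bit hexadecimal is 0x29DAA02492958045.
Stored big-endian, the bytes at ascending addresses are 29 DA A0 24 92 95 80 45.
Read back as little-endian, the first byte is least significant, giving 0x4580959224A0DA29.
0x4580959224A0DA29 = 5008167240548276777.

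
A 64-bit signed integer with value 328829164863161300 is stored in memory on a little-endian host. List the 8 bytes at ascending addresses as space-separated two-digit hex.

328829164863161300 in hexadecimal, padded to 64 bits, is 0x04903C621B7503D4.
Split into bytes (most-significant first): 04 90 3C 62 1B 75 03 D4.
Little-endian stores the least-significant byte at the lowest address.
So at ascending addresses the bytes are D4 03 75 1B 62 3C 90 04.

D4 03 75 1B 62 3C 90 04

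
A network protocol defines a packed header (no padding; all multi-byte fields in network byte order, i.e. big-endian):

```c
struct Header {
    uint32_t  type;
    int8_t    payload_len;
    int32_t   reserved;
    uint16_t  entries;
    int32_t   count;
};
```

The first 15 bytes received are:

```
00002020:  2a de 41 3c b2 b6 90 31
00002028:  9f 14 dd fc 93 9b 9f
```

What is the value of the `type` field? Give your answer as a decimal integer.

`type` is the first field, at byte offset 0, occupying 4 bytes.
Bytes at offsets 0..3: 2A DE 41 3C.
In big-endian order the high byte comes first in memory.
The bytes are already most-significant first: 0x2ADE413C.
0x2ADE413C = 719208764.

719208764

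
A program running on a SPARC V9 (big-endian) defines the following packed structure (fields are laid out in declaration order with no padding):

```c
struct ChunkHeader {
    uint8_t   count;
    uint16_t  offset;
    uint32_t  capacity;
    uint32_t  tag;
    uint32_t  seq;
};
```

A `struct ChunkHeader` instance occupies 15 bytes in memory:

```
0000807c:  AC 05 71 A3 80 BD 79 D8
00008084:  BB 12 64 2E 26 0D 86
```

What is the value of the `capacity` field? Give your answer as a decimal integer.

`capacity` follows `count` (1 B), `offset` (2 B), so it starts at offset 1 + 2 = 3 and occupies 4 bytes.
Bytes at offsets 3..6: A3 80 BD 79.
In big-endian order the high byte comes first in memory.
The bytes are already most-significant first: 0xA380BD79.
0xA380BD79 = 2743123321.

2743123321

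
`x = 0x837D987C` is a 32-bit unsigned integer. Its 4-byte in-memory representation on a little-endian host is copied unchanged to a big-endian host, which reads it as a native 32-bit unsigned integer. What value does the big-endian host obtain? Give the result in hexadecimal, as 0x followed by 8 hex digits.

0x7C987D83

Stored little-endian, the bytes at ascending addresses are 7C 98 7D 83.
Read back as big-endian, the last byte is least significant, giving 0x7C987D83.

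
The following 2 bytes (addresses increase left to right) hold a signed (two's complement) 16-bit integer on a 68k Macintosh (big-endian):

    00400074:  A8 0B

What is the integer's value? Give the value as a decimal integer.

-22517

Big-endian stores the most-significant byte at the lowest address.
The bytes are already most-significant first: 0xA80B.
Top bit is set, so as a signed 16-bit value this is 0xA80B − 2^16 = -22517.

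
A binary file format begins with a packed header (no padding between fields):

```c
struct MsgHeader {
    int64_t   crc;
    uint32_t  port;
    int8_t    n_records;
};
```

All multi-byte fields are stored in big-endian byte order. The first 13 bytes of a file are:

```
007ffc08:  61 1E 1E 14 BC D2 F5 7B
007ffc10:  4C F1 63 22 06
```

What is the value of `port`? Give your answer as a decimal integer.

`port` follows `crc` (8 bytes), so it starts at byte offset 8 and occupies 4 bytes.
Bytes at offsets 8..11: 4C F1 63 22.
Big-endian: lowest address holds the most-significant byte.
The bytes are already most-significant first: 0x4CF16322.
0x4CF16322 = 1290887970.

1290887970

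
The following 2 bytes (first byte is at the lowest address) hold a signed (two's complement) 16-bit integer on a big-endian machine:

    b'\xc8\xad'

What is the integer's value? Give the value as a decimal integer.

-14163

In big-endian order the high byte comes first in memory.
The bytes are already most-significant first: 0xC8AD.
Top bit is set, so as a signed 16-bit value this is 0xC8AD − 2^16 = -14163.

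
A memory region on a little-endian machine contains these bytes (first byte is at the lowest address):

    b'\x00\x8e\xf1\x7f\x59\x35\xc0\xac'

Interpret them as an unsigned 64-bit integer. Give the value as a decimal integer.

12448008028566949376

In little-endian order the low byte comes first in memory.
Reassemble most-significant byte first: AC C0 35 59 7F F1 8E 00 → 0xACC035597FF18E00.
0xACC035597FF18E00 = 12448008028566949376.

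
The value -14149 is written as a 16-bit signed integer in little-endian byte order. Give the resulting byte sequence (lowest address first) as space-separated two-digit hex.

Two's complement of -14149 in 16 bits: 14149 = 0x3745; invert → 0xC8BA; add 1 → 0xC8BB.
Split into bytes (most-significant first): C8 BB.
Little-endian stores the least-significant byte at the lowest address.
So at ascending addresses the bytes are BB C8.

BB C8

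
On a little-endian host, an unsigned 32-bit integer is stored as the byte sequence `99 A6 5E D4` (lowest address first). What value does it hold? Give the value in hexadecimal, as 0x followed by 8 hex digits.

0xD45EA699

In little-endian order the low byte comes first in memory.
Reassemble most-significant byte first: D4 5E A6 99 → 0xD45EA699.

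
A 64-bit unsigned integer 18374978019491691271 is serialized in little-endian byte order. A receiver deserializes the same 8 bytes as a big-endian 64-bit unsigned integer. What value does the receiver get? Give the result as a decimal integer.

557154870667837951

18374978019491691271 in 64-bit hexadecimal is 0xFF0109276769BB07.
Stored little-endian, the bytes at ascending addresses are 07 BB 69 67 27 09 01 FF.
Read back as big-endian, the last byte is least significant, giving 0x07BB6967270901FF.
0x07BB6967270901FF = 557154870667837951.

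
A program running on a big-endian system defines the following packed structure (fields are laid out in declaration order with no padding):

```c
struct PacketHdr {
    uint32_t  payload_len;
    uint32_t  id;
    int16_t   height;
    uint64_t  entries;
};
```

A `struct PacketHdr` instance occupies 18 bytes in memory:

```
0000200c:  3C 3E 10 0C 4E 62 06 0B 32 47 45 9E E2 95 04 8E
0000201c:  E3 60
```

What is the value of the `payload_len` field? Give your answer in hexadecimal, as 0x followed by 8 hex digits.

0x3C3E100C

`payload_len` is the first field, at byte offset 0, occupying 4 bytes.
Bytes at offsets 0..3: 3C 3E 10 0C.
Big-endian stores the most-significant byte at the lowest address.
The bytes are already most-significant first: 0x3C3E100C.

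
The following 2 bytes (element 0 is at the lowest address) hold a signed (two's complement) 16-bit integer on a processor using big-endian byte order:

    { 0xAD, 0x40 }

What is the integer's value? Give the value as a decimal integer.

-21184

Big-endian stores the most-significant byte at the lowest address.
The bytes are already most-significant first: 0xAD40.
Top bit is set, so as a signed 16-bit value this is 0xAD40 − 2^16 = -21184.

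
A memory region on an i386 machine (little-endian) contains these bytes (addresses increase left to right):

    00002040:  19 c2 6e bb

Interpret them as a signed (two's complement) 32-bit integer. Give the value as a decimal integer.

-1150369255

Little-endian stores the least-significant byte at the lowest address.
Reassemble most-significant byte first: BB 6E C2 19 → 0xBB6EC219.
Top bit is set, so as a signed 32-bit value this is 0xBB6EC219 − 2^32 = -1150369255.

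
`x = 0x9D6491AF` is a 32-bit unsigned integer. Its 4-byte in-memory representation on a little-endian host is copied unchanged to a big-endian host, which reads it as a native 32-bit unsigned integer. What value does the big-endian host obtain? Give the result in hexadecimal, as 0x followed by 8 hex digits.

0xAF91649D

Stored little-endian, the bytes at ascending addresses are AF 91 64 9D.
Read back as big-endian, the last byte is least significant, giving 0xAF91649D.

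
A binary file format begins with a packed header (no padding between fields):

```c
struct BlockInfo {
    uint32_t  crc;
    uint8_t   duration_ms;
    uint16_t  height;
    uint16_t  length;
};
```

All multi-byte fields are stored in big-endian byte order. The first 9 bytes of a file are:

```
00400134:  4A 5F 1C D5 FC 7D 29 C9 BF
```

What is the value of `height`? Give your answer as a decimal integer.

`height` follows `crc` (4 B), `duration_ms` (1 B), so it starts at offset 4 + 1 = 5 and occupies 2 bytes.
Bytes at offsets 5..6: 7D 29.
In big-endian order the high byte comes first in memory.
The bytes are already most-significant first: 0x7D29.
0x7D29 = 32041.

32041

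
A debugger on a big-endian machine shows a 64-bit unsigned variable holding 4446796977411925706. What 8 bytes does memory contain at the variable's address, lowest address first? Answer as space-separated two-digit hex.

3D B6 32 4A 72 EB 26 CA

4446796977411925706 in hexadecimal, padded to 64 bits, is 0x3DB6324A72EB26CA.
Split into bytes (most-significant first): 3D B6 32 4A 72 EB 26 CA.
Big-endian: lowest address holds the most-significant byte.
So the memory order matches the most-significant-first order: 3D B6 32 4A 72 EB 26 CA.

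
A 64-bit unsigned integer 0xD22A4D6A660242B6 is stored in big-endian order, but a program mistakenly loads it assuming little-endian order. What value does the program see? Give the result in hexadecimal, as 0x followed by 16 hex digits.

0xB64202666A4D2AD2

Stored big-endian, the bytes at ascending addresses are D2 2A 4D 6A 66 02 42 B6.
Read back as little-endian, the first byte is least significant, giving 0xB64202666A4D2AD2.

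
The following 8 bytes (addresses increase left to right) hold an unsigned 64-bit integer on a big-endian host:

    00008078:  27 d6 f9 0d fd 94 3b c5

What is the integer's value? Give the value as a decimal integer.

Big-endian stores the most-significant byte at the lowest address.
The bytes are already most-significant first: 0x27D6F90DFD943BC5.
0x27D6F90DFD943BC5 = 2870755650979511237.

2870755650979511237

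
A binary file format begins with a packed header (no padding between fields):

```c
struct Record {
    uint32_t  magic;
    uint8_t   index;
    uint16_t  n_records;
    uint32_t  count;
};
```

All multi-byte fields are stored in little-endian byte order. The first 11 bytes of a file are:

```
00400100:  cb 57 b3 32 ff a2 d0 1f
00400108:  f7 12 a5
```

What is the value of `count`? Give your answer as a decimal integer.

`count` follows `magic` (4 B), `index` (1 B), `n_records` (2 B), so it starts at offset 4 + 1 + 2 = 7 and occupies 4 bytes.
Bytes at offsets 7..10: 1F F7 12 A5.
Little-endian: lowest address holds the least-significant byte.
Reassemble most-significant byte first: A5 12 F7 1F → 0xA512F71F.
0xA512F71F = 2769483551.

2769483551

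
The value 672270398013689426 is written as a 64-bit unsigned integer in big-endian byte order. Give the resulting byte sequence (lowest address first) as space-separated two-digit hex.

09 54 62 5D 7A 9D CE 52

672270398013689426 in hexadecimal, padded to 64 bits, is 0x0954625D7A9DCE52.
Split into bytes (most-significant first): 09 54 62 5D 7A 9D CE 52.
Big-endian stores the most-significant byte at the lowest address.
So the memory order matches the most-significant-first order: 09 54 62 5D 7A 9D CE 52.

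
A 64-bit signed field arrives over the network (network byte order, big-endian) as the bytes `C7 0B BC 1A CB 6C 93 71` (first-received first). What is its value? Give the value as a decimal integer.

-4103979812150013071

Big-endian: lowest address holds the most-significant byte.
The bytes are already most-significant first: 0xC70BBC1ACB6C9371.
Top bit is set, so as a signed 64-bit value this is 0xC70BBC1ACB6C9371 − 2^64 = -4103979812150013071.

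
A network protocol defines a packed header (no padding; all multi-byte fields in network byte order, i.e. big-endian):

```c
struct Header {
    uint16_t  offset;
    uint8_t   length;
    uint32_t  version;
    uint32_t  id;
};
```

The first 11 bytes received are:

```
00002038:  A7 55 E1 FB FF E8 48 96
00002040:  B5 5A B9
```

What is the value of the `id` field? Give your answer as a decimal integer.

2528467641

`id` follows `offset` (2 B), `length` (1 B), `version` (4 B), so it starts at offset 2 + 1 + 4 = 7 and occupies 4 bytes.
Bytes at offsets 7..10: 96 B5 5A B9.
In big-endian order the high byte comes first in memory.
The bytes are already most-significant first: 0x96B55AB9.
0x96B55AB9 = 2528467641.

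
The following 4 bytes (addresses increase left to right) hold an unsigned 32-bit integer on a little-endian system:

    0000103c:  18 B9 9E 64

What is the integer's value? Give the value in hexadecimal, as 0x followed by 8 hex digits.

In little-endian order the low byte comes first in memory.
Reassemble most-significant byte first: 64 9E B9 18 → 0x649EB918.

0x649EB918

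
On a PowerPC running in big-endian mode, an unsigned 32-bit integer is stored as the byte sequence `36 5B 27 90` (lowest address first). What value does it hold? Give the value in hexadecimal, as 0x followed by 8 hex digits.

In big-endian order the high byte comes first in memory.
The bytes are already most-significant first: 0x365B2790.

0x365B2790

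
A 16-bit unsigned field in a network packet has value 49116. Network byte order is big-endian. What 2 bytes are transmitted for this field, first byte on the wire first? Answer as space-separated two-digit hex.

49116 in hexadecimal, padded to 16 bits, is 0xBFDC.
Split into bytes (most-significant first): BF DC.
Big-endian stores the most-significant byte at the lowest address.
So the memory order matches the most-significant-first order: BF DC.

BF DC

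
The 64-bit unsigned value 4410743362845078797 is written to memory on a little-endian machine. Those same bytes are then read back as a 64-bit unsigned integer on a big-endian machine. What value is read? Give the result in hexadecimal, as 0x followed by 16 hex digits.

4410743362845078797 in 64-bit hexadecimal is 0x3D361BB829CAF50D.
Stored little-endian, the bytes at ascending addresses are 0D F5 CA 29 B8 1B 36 3D.
Read back as big-endian, the last byte is least significant, giving 0x0DF5CA29B81B363D.

0x0DF5CA29B81B363D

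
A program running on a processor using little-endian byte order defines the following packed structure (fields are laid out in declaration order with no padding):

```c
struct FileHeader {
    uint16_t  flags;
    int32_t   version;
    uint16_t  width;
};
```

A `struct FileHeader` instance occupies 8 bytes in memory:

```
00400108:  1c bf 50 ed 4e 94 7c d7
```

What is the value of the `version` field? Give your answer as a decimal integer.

-1806766768

`version` follows `flags` (2 bytes), so it starts at byte offset 2 and occupies 4 bytes.
Bytes at offsets 2..5: 50 ED 4E 94.
Little-endian: lowest address holds the least-significant byte.
Reassemble most-significant byte first: 94 4E ED 50 → 0x944EED50.
Top bit is set, so as a signed 32-bit value this is 0x944EED50 − 2^32 = -1806766768.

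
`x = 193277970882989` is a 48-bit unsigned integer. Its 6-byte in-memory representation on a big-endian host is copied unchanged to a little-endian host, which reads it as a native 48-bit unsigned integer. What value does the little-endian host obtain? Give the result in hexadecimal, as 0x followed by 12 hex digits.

0xAD21CC08C9AF

193277970882989 in 48-bit hexadecimal is 0xAFC908CC21AD.
Stored big-endian, the bytes at ascending addresses are AF C9 08 CC 21 AD.
Read back as little-endian, the first byte is least significant, giving 0xAD21CC08C9AF.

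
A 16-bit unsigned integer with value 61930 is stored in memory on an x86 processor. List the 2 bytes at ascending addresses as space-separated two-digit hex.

EA F1

61930 in hexadecimal, padded to 16 bits, is 0xF1EA.
Split into bytes (most-significant first): F1 EA.
Little-endian stores the least-significant byte at the lowest address.
So at ascending addresses the bytes are EA F1.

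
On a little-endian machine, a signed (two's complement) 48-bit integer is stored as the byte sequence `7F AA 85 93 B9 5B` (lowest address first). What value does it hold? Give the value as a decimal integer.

100852602088063

Little-endian stores the least-significant byte at the lowest address.
Reassemble most-significant byte first: 5B B9 93 85 AA 7F → 0x5BB99385AA7F.
0x5BB99385AA7F = 100852602088063.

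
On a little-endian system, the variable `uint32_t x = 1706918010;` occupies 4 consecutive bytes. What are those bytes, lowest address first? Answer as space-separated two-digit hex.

1706918010 in hexadecimal, padded to 32 bits, is 0x65BD807A.
Split into bytes (most-significant first): 65 BD 80 7A.
Little-endian stores the least-significant byte at the lowest address.
So at ascending addresses the bytes are 7A 80 BD 65.

7A 80 BD 65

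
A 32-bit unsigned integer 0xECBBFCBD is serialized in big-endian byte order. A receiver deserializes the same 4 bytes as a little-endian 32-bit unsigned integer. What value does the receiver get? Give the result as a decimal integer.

Stored big-endian, the bytes at ascending addresses are EC BB FC BD.
Read back as little-endian, the first byte is least significant, giving 0xBDFCBBEC.
0xBDFCBBEC = 3187457004.

3187457004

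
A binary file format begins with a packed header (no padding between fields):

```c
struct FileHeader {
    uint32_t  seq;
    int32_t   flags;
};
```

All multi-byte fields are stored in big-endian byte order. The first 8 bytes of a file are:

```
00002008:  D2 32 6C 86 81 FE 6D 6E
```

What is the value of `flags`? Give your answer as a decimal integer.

`flags` follows `seq` (4 bytes), so it starts at byte offset 4 and occupies 4 bytes.
Bytes at offsets 4..7: 81 FE 6D 6E.
In big-endian order the high byte comes first in memory.
The bytes are already most-significant first: 0x81FE6D6E.
Top bit is set, so as a signed 32-bit value this is 0x81FE6D6E − 2^32 = -2114032274.

-2114032274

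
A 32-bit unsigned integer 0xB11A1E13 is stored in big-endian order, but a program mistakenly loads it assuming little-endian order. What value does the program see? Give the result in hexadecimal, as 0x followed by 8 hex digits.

Stored big-endian, the bytes at ascending addresses are B1 1A 1E 13.
Read back as little-endian, the first byte is least significant, giving 0x131E1AB1.

0x131E1AB1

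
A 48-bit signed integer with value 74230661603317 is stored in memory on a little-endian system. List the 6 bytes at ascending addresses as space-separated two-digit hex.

74230661603317 in hexadecimal, padded to 48 bits, is 0x43832C375FF5.
Split into bytes (most-significant first): 43 83 2C 37 5F F5.
Little-endian stores the least-significant byte at the lowest address.
So at ascending addresses the bytes are F5 5F 37 2C 83 43.

F5 5F 37 2C 83 43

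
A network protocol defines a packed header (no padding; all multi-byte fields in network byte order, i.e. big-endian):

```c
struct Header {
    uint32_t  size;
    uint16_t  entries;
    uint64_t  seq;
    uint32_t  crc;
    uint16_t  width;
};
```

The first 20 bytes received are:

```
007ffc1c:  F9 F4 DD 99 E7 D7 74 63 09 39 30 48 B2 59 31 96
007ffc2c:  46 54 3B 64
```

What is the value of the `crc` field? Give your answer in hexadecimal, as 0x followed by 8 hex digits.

`crc` follows `size` (4 B), `entries` (2 B), `seq` (8 B), so it starts at offset 4 + 2 + 8 = 14 and occupies 4 bytes.
Bytes at offsets 14..17: 31 96 46 54.
Big-endian: lowest address holds the most-significant byte.
The bytes are already most-significant first: 0x31964654.

0x31964654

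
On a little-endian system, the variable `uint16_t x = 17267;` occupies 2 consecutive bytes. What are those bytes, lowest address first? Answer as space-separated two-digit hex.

73 43

17267 in hexadecimal, padded to 16 bits, is 0x4373.
Split into bytes (most-significant first): 43 73.
Little-endian stores the least-significant byte at the lowest address.
So at ascending addresses the bytes are 73 43.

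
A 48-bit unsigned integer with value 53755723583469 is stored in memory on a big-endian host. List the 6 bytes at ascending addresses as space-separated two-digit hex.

30 E3 FA CF 0F ED

53755723583469 in hexadecimal, padded to 48 bits, is 0x30E3FACF0FED.
Split into bytes (most-significant first): 30 E3 FA CF 0F ED.
Big-endian stores the most-significant byte at the lowest address.
So the memory order matches the most-significant-first order: 30 E3 FA CF 0F ED.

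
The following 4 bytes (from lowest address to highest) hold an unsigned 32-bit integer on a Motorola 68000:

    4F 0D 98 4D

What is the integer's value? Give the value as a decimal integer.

1326291021

In big-endian order the high byte comes first in memory.
The bytes are already most-significant first: 0x4F0D984D.
0x4F0D984D = 1326291021.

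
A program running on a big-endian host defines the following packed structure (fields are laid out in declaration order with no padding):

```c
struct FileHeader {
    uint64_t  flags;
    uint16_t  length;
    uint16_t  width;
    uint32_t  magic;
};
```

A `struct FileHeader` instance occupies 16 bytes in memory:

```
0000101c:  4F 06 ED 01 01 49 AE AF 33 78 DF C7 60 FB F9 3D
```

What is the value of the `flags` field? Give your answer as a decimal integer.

`flags` is the first field, at byte offset 0, occupying 8 bytes.
Bytes at offsets 0..7: 4F 06 ED 01 01 49 AE AF.
In big-endian order the high byte comes first in memory.
The bytes are already most-significant first: 0x4F06ED010149AEAF.
0x4F06ED010149AEAF = 5694499367428927151.

5694499367428927151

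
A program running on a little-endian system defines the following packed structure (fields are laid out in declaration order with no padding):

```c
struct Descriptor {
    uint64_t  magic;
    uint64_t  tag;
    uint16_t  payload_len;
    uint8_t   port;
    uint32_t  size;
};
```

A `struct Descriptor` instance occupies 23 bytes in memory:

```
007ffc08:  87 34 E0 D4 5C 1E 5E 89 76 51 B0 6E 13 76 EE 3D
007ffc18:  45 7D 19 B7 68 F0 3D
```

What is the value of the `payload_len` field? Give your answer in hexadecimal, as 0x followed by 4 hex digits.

0x7D45

`payload_len` follows `magic` (8 B), `tag` (8 B), so it starts at offset 8 + 8 = 16 and occupies 2 bytes.
Bytes at offsets 16..17: 45 7D.
Little-endian stores the least-significant byte at the lowest address.
Reassemble most-significant byte first: 7D 45 → 0x7D45.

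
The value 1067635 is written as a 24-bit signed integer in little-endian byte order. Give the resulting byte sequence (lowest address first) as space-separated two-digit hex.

1067635 in hexadecimal, padded to 24 bits, is 0x104A73.
Split into bytes (most-significant first): 10 4A 73.
In little-endian order the low byte comes first in memory.
So at ascending addresses the bytes are 73 4A 10.

73 4A 10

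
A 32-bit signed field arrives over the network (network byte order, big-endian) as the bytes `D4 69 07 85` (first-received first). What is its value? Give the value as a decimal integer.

In big-endian order the high byte comes first in memory.
The bytes are already most-significant first: 0xD4690785.
Top bit is set, so as a signed 32-bit value this is 0xD4690785 − 2^32 = -731314299.

-731314299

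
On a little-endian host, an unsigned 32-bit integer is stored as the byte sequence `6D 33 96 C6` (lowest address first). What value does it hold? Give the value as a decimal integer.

Little-endian stores the least-significant byte at the lowest address.
Reassemble most-significant byte first: C6 96 33 6D → 0xC696336D.
0xC696336D = 3331732333.

3331732333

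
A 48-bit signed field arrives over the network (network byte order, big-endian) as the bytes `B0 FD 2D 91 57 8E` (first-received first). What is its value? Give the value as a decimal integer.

Big-endian stores the most-significant byte at the lowest address.
The bytes are already most-significant first: 0xB0FD2D91578E.
Top bit is set, so as a signed 48-bit value this is 0xB0FD2D91578E − 2^48 = -86873538996338.

-86873538996338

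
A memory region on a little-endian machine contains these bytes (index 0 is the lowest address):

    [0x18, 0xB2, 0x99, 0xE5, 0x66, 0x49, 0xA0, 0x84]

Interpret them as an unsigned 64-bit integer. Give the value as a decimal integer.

Little-endian stores the least-significant byte at the lowest address.
Reassemble most-significant byte first: 84 A0 49 66 E5 99 B2 18 → 0x84A04966E599B218.
0x84A04966E599B218 = 9556719115567739416.

9556719115567739416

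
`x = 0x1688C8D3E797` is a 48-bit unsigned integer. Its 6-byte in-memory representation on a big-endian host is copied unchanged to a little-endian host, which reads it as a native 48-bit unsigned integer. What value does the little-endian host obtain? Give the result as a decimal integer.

Stored big-endian, the bytes at ascending addresses are 16 88 C8 D3 E7 97.
Read back as little-endian, the first byte is least significant, giving 0x97E7D3C88816.
0x97E7D3C88816 = 167021946374166.

167021946374166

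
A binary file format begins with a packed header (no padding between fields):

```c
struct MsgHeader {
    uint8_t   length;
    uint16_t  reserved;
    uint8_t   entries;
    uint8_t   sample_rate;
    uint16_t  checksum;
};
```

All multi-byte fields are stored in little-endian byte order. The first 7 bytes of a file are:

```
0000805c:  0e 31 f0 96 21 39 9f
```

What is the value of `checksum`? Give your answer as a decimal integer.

`checksum` follows `length` (1 B), `reserved` (2 B), `entries` (1 B), `sample_rate` (1 B), so it starts at offset 1 + 2 + 1 + 1 = 5 and occupies 2 bytes.
Bytes at offsets 5..6: 39 9F.
In little-endian order the low byte comes first in memory.
Reassemble most-significant byte first: 9F 39 → 0x9F39.
0x9F39 = 40761.

40761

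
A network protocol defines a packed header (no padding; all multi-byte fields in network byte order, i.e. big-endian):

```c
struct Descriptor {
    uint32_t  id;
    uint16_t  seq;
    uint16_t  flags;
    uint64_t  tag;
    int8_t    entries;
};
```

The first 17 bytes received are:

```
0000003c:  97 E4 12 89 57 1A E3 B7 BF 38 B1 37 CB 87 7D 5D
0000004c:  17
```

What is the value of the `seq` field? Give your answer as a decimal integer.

22298

`seq` follows `id` (4 bytes), so it starts at byte offset 4 and occupies 2 bytes.
Bytes at offsets 4..5: 57 1A.
In big-endian order the high byte comes first in memory.
The bytes are already most-significant first: 0x571A.
0x571A = 22298.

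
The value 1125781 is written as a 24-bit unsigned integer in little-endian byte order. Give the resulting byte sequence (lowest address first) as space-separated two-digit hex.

95 2D 11

1125781 in hexadecimal, padded to 24 bits, is 0x112D95.
Split into bytes (most-significant first): 11 2D 95.
Little-endian stores the least-significant byte at the lowest address.
So at ascending addresses the bytes are 95 2D 11.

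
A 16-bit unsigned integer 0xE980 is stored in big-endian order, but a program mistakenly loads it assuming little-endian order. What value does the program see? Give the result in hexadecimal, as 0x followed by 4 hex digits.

Stored big-endian, the bytes at ascending addresses are E9 80.
Read back as little-endian, the first byte is least significant, giving 0x80E9.

0x80E9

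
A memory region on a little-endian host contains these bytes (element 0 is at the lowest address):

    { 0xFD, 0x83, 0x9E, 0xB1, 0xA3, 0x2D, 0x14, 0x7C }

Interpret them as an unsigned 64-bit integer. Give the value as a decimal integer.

Little-endian stores the least-significant byte at the lowest address.
Reassemble most-significant byte first: 7C 14 2D A3 B1 9E 83 FD → 0x7C142DA3B19E83FD.
0x7C142DA3B19E83FD = 8940821341320152061.

8940821341320152061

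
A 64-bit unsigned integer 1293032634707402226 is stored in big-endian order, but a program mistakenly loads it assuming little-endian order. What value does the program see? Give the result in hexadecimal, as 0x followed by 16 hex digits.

1293032634707402226 in 64-bit hexadecimal is 0x11F1C6549AB8DDF2.
Stored big-endian, the bytes at ascending addresses are 11 F1 C6 54 9A B8 DD F2.
Read back as little-endian, the first byte is least significant, giving 0xF2DDB89A54C6F111.

0xF2DDB89A54C6F111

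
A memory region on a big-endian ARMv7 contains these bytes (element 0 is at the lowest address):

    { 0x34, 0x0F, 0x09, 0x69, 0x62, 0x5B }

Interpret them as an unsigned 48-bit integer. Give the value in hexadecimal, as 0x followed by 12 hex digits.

0x340F0969625B

Big-endian: lowest address holds the most-significant byte.
The bytes are already most-significant first: 0x340F0969625B.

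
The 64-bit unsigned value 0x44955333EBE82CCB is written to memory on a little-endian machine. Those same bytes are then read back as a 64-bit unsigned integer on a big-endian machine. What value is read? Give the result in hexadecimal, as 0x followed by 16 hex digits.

Stored little-endian, the bytes at ascending addresses are CB 2C E8 EB 33 53 95 44.
Read back as big-endian, the last byte is least significant, giving 0xCB2CE8EB33539544.

0xCB2CE8EB33539544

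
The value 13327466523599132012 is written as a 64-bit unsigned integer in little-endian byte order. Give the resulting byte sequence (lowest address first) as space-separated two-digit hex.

13327466523599132012 in hexadecimal, padded to 64 bits, is 0xB8F4AC30F709556C.
Split into bytes (most-significant first): B8 F4 AC 30 F7 09 55 6C.
Little-endian stores the least-significant byte at the lowest address.
So at ascending addresses the bytes are 6C 55 09 F7 30 AC F4 B8.

6C 55 09 F7 30 AC F4 B8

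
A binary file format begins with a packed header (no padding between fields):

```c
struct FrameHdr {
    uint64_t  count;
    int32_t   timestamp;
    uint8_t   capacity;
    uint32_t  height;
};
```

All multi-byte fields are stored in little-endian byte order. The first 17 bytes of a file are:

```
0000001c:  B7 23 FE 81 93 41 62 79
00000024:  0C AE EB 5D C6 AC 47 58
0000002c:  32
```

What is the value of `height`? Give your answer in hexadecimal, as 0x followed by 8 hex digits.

`height` follows `count` (8 B), `timestamp` (4 B), `capacity` (1 B), so it starts at offset 8 + 4 + 1 = 13 and occupies 4 bytes.
Bytes at offsets 13..16: AC 47 58 32.
In little-endian order the low byte comes first in memory.
Reassemble most-significant byte first: 32 58 47 AC → 0x325847AC.

0x325847AC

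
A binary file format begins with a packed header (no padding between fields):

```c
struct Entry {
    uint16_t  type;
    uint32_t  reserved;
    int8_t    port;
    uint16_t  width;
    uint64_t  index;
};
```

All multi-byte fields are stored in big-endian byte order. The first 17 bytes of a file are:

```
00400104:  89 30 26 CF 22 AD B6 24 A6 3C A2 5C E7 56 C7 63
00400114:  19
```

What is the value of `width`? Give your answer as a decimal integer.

`width` follows `type` (2 B), `reserved` (4 B), `port` (1 B), so it starts at offset 2 + 4 + 1 = 7 and occupies 2 bytes.
Bytes at offsets 7..8: 24 A6.
Big-endian: lowest address holds the most-significant byte.
The bytes are already most-significant first: 0x24A6.
0x24A6 = 9382.

9382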